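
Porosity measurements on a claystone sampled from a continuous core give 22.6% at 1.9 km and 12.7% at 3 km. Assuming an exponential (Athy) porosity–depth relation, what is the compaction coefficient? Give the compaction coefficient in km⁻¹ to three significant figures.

Athy: phi(Z) = phi₀ e^(−kZ) ⇒ phi₁/phi₂ = e^{k(Z₂−Z₁)} ⇒ k = ln(phi₁/phi₂)/(Z₂−Z₁)
k = ln(0.226/0.127) / (3 − 1.9) = ln(1.78) / 1.1 = 0.5763 / 1.1 = 0.524 km⁻¹

0.524 km⁻¹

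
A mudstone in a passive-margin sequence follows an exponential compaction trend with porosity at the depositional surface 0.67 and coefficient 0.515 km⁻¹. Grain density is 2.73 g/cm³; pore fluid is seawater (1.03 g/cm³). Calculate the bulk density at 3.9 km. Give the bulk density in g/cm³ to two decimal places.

2.58 g/cm³

Porosity at depth: phi = 0.67·exp(−0.515×3.9) = 0.67×0.1342 = 0.0899
Bulk density: ρ_b = (1−phi)ρ_g + phi·ρ_f = 0.9101×2.73 + 0.0899×1.03
       = 2.485 + 0.093 = 2.577 g/cm³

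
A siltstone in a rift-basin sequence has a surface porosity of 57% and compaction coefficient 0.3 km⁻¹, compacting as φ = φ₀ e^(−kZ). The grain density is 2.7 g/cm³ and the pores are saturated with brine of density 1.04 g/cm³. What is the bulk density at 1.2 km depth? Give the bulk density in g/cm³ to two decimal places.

2.04 g/cm³

Porosity at depth: φ = 0.57·exp(−0.3×1.2) = 0.57×0.6977 = 0.3977
Bulk density: ρ_b = (1−φ)ρ_g + φ·ρ_f = 0.6023×2.7 + 0.3977×1.04
       = 1.626 + 0.414 = 2.040 g/cm³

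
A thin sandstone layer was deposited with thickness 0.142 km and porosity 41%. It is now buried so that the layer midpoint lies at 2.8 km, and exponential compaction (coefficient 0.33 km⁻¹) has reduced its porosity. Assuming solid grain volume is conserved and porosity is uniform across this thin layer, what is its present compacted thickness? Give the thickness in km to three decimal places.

0.100 km

Porosity at 2.8 km: n = 0.41·exp(−0.33×2.8) = 0.1627
Solid-volume conservation: h(1−n) = h₀(1−n₀) ⇒ h = h₀·(1−n₀)/(1−n)
h = 0.142 × (1 − 0.41)/(1 − 0.1627) = 0.142 × 0.7047 = 0.1001 km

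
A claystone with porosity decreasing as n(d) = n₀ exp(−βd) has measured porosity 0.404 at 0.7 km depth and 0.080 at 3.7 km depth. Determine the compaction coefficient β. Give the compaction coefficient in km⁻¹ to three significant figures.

0.540 km⁻¹

Athy: n(d) = n₀ e^(−βd) ⇒ n₁/n₂ = e^{β(d₂−d₁)} ⇒ β = ln(n₁/n₂)/(d₂−d₁)
β = ln(0.404/0.08) / (3.7 − 0.7) = ln(5.05) / 3 = 1.6194 / 3 = 0.5398 km⁻¹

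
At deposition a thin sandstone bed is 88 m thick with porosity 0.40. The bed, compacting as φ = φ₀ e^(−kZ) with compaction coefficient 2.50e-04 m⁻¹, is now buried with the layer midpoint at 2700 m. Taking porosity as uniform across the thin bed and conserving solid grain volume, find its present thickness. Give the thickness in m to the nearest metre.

66 m

Working in km (1 km = 1000 m; k in km⁻¹ = k in m⁻¹ × 1000):
Porosity at 2.7 km: φ = 0.4·exp(−0.25×2.7) = 0.2037
Solid-volume conservation: h(1−φ) = h₀(1−φ₀) ⇒ h = h₀·(1−φ₀)/(1−φ)
h = 0.088 × (1 − 0.4)/(1 − 0.2037) = 0.088 × 0.7534 = 0.0663 km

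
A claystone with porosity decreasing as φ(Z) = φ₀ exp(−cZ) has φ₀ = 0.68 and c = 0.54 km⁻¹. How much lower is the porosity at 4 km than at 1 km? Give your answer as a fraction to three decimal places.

φ(1) = 0.68·e^(−0.54×1) = 0.3963
φ(4) = 0.68·e^(−0.54×4) = 0.0784
Δφ = 0.3963 − 0.0784 = 0.3178

0.318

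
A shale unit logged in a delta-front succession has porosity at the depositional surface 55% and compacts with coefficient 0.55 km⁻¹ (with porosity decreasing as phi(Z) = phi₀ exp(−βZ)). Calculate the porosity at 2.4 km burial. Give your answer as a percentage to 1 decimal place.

14.7%

phi = phi₀·exp(−β·Z) = 0.55 × exp(−0.55 × 2.4) = 0.55 × exp(−1.32)
  = 0.55 × 0.2671 = 0.1469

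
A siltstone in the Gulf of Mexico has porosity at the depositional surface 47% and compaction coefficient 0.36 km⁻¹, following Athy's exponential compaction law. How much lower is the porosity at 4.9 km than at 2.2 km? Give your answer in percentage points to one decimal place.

phi(2.2) = 0.47·e^(−0.36×2.2) = 0.2129
phi(4.9) = 0.47·e^(−0.36×4.9) = 0.0805
Δphi = 0.2129 − 0.0805 = 0.1323

13.2 percentage points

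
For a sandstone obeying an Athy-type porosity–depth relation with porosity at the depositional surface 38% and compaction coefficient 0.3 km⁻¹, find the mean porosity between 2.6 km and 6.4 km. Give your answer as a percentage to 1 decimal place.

10.4%

⟨phi⟩ = (1/(d₂−d₁)) ∫ phi₀ e^(−kd) dd = phi₀·(e^(−k·d₁) − e^(−k·d₂)) / (k·(d₂−d₁))
e^(−0.3×2.6) = 0.4584; e^(−0.3×6.4) = 0.1466
⟨phi⟩ = 0.38 × (0.4584 − 0.1466) / (0.3 × 3.8) = 0.38 × 0.2735 = 0.1039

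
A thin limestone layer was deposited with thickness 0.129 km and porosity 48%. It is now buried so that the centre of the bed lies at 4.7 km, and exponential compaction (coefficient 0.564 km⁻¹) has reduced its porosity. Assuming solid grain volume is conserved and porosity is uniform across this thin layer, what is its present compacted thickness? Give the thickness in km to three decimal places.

Porosity at 4.7 km: φ = 0.48·exp(−0.564×4.7) = 0.0339
Solid-volume conservation: h(1−φ) = h₀(1−φ₀) ⇒ h = h₀·(1−φ₀)/(1−φ)
h = 0.129 × (1 − 0.48)/(1 − 0.0339) = 0.129 × 0.5382 = 0.0694 km

0.069 km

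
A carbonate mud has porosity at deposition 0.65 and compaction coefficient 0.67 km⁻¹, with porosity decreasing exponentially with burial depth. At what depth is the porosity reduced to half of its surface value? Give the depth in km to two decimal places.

1.03 km

n/n₀ = 1/2 ⇒ exp(−c·z) = 1/2 ⇒ z = ln(2) / c
z = 0.6931 / 0.67 = 1.035 km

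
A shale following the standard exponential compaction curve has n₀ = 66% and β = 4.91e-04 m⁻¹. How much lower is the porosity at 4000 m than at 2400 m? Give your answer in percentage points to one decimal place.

Working in km (1 km = 1000 m; β in km⁻¹ = β in m⁻¹ × 1000):
n(2.4) = 0.66·e^(−0.491×2.4) = 0.2031
n(4) = 0.66·e^(−0.491×4) = 0.0926
Δn = 0.2031 − 0.0926 = 0.1105

11.1 percentage points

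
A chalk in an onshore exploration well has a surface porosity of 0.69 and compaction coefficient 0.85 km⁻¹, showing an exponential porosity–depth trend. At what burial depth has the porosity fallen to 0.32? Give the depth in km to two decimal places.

0.90 km

Invert Athy's law: Z = ln(n₀/n) / k
Z = ln(0.69/0.32) / 0.85 = ln(2.156) / 0.85 = 0.7684 / 0.85 = 0.904 km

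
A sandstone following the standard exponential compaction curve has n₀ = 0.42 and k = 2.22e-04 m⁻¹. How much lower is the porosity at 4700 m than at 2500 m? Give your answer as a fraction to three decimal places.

Working in km (1 km = 1000 m; k in km⁻¹ = k in m⁻¹ × 1000):
n(2.5) = 0.42·e^(−0.222×2.5) = 0.2411
n(4.7) = 0.42·e^(−0.222×4.7) = 0.1479
Δn = 0.2411 − 0.1479 = 0.0932

0.093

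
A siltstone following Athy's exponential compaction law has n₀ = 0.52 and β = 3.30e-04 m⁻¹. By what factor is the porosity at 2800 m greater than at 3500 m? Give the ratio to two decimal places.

Working in km (1 km = 1000 m; β in km⁻¹ = β in m⁻¹ × 1000):
n(z₁)/n(z₂) = e^(−β·z₁)/e^(−β·z₂) = e^{β(z₂−z₁)}
= exp(0.33 × 0.7) = exp(0.231) = 1.2599

1.26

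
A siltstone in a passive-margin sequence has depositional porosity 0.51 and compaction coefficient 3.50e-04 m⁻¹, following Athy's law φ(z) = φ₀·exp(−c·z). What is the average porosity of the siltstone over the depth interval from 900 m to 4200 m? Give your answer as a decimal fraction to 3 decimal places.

0.221

Working in km (1 km = 1000 m; c in km⁻¹ = c in m⁻¹ × 1000):
⟨φ⟩ = (1/(z₂−z₁)) ∫ φ₀ e^(−cz) dz = φ₀·(e^(−c·z₁) − e^(−c·z₂)) / (c·(z₂−z₁))
e^(−0.35×0.9) = 0.7298; e^(−0.35×4.2) = 0.2299
⟨φ⟩ = 0.51 × (0.7298 − 0.2299) / (0.35 × 3.3) = 0.51 × 0.4328 = 0.2207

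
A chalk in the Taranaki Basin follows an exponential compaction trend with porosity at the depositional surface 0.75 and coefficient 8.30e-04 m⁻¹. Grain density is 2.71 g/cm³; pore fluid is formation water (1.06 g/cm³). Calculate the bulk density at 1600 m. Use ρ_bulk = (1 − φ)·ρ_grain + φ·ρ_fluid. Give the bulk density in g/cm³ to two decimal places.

Working in km (1 km = 1000 m; c in km⁻¹ = c in m⁻¹ × 1000):
Porosity at depth: n = 0.75·exp(−0.83×1.6) = 0.75×0.2650 = 0.1988
Bulk density: ρ_b = (1−n)ρ_g + n·ρ_f = 0.8012×2.71 + 0.1988×1.06
       = 2.171 + 0.211 = 2.382 g/cm³

2.38 g/cm³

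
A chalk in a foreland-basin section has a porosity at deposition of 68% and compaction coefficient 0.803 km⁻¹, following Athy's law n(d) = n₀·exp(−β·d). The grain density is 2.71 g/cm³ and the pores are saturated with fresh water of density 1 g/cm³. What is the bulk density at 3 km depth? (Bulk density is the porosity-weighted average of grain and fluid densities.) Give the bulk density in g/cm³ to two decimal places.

2.61 g/cm³

Porosity at depth: n = 0.68·exp(−0.803×3) = 0.68×0.0899 = 0.0611
Bulk density: ρ_b = (1−n)ρ_g + n·ρ_f = 0.9389×2.71 + 0.0611×1
       = 2.544 + 0.061 = 2.605 g/cm³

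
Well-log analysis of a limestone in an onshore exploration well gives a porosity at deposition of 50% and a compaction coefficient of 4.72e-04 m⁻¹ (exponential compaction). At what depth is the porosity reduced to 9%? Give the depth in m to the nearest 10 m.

Working in km (1 km = 1000 m; β in km⁻¹ = β in m⁻¹ × 1000):
Invert Athy's law: d = ln(n₀/n) / β
d = ln(0.5/0.09) / 0.472 = ln(5.556) / 0.472 = 1.7148 / 0.472 = 3.633 km

3630 m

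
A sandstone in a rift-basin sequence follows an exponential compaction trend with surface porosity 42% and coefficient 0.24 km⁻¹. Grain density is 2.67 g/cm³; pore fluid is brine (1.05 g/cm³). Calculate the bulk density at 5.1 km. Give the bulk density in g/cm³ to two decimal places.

2.47 g/cm³

Porosity at depth: phi = 0.42·exp(−0.24×5.1) = 0.42×0.2941 = 0.1235
Bulk density: ρ_b = (1−phi)ρ_g + phi·ρ_f = 0.8765×2.67 + 0.1235×1.05
       = 2.340 + 0.130 = 2.470 g/cm³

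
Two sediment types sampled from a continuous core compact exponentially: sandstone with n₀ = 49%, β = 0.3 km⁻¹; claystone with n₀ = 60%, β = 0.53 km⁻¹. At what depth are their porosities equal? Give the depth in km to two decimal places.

Set n₀ₐ e^(−βₐZ) = n₀ᵦ e^(−βᵦZ) ⇒ ln(n₀ₐ/n₀ᵦ) = (βₐ − βᵦ)·Z
Z = ln(0.49/0.6) / (0.3 − 0.53) = -0.2025 / -0.23 = 0.881 km

0.88 km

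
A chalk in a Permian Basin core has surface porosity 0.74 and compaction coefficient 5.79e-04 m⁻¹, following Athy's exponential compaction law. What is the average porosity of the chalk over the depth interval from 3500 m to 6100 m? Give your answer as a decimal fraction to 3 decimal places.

0.050

Working in km (1 km = 1000 m; β in km⁻¹ = β in m⁻¹ × 1000):
⟨n⟩ = (1/(z₂−z₁)) ∫ n₀ e^(−βz) dz = n₀·(e^(−β·z₁) − e^(−β·z₂)) / (β·(z₂−z₁))
e^(−0.579×3.5) = 0.1318; e^(−0.579×6.1) = 0.0292
⟨n⟩ = 0.74 × (0.1318 − 0.0292) / (0.579 × 2.6) = 0.74 × 0.0681 = 0.0504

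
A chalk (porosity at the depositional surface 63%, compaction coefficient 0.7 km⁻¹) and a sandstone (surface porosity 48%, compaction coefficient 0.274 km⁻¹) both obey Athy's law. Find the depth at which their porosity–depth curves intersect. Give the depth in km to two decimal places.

Set φ₀ₐ e^(−βₐZ) = φ₀ᵦ e^(−βᵦZ) ⇒ ln(φ₀ₐ/φ₀ᵦ) = (βₐ − βᵦ)·Z
Z = ln(0.63/0.48) / (0.7 − 0.274) = 0.2719 / 0.426 = 0.638 km

0.64 km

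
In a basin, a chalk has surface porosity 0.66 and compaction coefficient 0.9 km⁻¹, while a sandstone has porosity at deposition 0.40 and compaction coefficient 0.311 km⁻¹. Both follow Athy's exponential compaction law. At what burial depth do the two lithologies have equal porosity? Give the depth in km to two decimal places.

0.85 km

Set n₀ₐ e^(−cₐz) = n₀ᵦ e^(−cᵦz) ⇒ ln(n₀ₐ/n₀ᵦ) = (cₐ − cᵦ)·z
z = ln(0.66/0.4) / (0.9 − 0.311) = 0.5008 / 0.589 = 0.850 km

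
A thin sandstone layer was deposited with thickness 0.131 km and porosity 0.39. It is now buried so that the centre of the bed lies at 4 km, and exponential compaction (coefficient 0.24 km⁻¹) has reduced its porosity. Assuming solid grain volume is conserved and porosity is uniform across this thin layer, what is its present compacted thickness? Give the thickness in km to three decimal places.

0.094 km

Porosity at 4 km: φ = 0.39·exp(−0.24×4) = 0.1493
Solid-volume conservation: h(1−φ) = h₀(1−φ₀) ⇒ h = h₀·(1−φ₀)/(1−φ)
h = 0.131 × (1 − 0.39)/(1 − 0.1493) = 0.131 × 0.7171 = 0.0939 km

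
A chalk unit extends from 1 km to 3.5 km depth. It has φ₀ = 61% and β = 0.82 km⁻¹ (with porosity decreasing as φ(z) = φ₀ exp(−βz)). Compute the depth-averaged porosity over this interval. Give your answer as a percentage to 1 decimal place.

11.4%

⟨φ⟩ = (1/(z₂−z₁)) ∫ φ₀ e^(−βz) dz = φ₀·(e^(−β·z₁) − e^(−β·z₂)) / (β·(z₂−z₁))
e^(−0.82×1) = 0.4404; e^(−0.82×3.5) = 0.0567
⟨φ⟩ = 0.61 × (0.4404 − 0.0567) / (0.82 × 2.5) = 0.61 × 0.1872 = 0.1142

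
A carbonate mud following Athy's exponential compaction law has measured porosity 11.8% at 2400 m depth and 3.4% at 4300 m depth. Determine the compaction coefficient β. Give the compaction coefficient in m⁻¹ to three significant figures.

Working in km (1 km = 1000 m; β in km⁻¹ = β in m⁻¹ × 1000):
Athy: φ(d) = φ₀ e^(−βd) ⇒ φ₁/φ₂ = e^{β(d₂−d₁)} ⇒ β = ln(φ₁/φ₂)/(d₂−d₁)
β = ln(0.118/0.034) / (4.3 − 2.4) = ln(3.471) / 1.9 = 1.2443 / 1.9 = 0.6549 km⁻¹

0.000655 m⁻¹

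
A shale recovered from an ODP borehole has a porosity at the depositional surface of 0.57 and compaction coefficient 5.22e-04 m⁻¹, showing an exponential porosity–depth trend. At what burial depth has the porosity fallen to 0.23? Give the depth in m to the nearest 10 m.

Working in km (1 km = 1000 m; c in km⁻¹ = c in m⁻¹ × 1000):
Invert Athy's law: d = ln(φ₀/φ) / c
d = ln(0.57/0.23) / 0.522 = ln(2.478) / 0.522 = 0.9076 / 0.522 = 1.739 km

1740 m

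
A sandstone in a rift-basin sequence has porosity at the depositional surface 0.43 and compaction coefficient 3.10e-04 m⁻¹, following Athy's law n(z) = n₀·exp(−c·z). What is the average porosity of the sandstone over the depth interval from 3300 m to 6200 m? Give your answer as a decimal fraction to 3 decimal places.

Working in km (1 km = 1000 m; c in km⁻¹ = c in m⁻¹ × 1000):
⟨n⟩ = (1/(z₂−z₁)) ∫ n₀ e^(−cz) dz = n₀·(e^(−c·z₁) − e^(−c·z₂)) / (c·(z₂−z₁))
e^(−0.31×3.3) = 0.3595; e^(−0.31×6.2) = 0.1463
⟨n⟩ = 0.43 × (0.3595 − 0.1463) / (0.31 × 2.9) = 0.43 × 0.2372 = 0.1020

0.102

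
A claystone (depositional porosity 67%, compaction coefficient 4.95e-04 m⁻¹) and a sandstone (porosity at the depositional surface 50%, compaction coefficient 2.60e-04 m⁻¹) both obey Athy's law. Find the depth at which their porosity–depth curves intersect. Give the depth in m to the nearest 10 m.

1250 m

Working in km (1 km = 1000 m; k in km⁻¹ = k in m⁻¹ × 1000):
Set n₀ₐ e^(−kₐd) = n₀ᵦ e^(−kᵦd) ⇒ ln(n₀ₐ/n₀ᵦ) = (kₐ − kᵦ)·d
d = ln(0.67/0.5) / (0.495 − 0.26) = 0.2927 / 0.235 = 1.245 km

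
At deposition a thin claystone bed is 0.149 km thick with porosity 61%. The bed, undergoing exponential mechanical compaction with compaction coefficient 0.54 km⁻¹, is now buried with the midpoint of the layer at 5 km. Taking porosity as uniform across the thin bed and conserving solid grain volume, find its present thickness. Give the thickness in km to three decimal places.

Porosity at 5 km: n = 0.61·exp(−0.54×5) = 0.0410
Solid-volume conservation: h(1−n) = h₀(1−n₀) ⇒ h = h₀·(1−n₀)/(1−n)
h = 0.149 × (1 − 0.61)/(1 − 0.0410) = 0.149 × 0.4067 = 0.0606 km

0.061 km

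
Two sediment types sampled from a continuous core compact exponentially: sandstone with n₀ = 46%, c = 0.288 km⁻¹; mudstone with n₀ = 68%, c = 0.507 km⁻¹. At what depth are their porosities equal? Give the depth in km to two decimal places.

1.78 km

Set n₀ₐ e^(−cₐz) = n₀ᵦ e^(−cᵦz) ⇒ ln(n₀ₐ/n₀ᵦ) = (cₐ − cᵦ)·z
z = ln(0.46/0.68) / (0.288 − 0.507) = -0.3909 / -0.219 = 1.785 km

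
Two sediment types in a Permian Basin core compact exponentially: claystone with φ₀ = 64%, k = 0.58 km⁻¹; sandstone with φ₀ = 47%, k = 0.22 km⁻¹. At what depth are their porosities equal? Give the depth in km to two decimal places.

0.86 km

Set φ₀ₐ e^(−kₐd) = φ₀ᵦ e^(−kᵦd) ⇒ ln(φ₀ₐ/φ₀ᵦ) = (kₐ − kᵦ)·d
d = ln(0.64/0.47) / (0.58 − 0.22) = 0.3087 / 0.36 = 0.858 km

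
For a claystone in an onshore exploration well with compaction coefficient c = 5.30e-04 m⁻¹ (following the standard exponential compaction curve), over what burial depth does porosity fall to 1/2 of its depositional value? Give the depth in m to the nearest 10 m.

1310 m

Working in km (1 km = 1000 m; c in km⁻¹ = c in m⁻¹ × 1000):
φ/φ₀ = 1/2 ⇒ exp(−c·Z) = 1/2 ⇒ Z = ln(2) / c
Z = 0.6931 / 0.53 = 1.308 km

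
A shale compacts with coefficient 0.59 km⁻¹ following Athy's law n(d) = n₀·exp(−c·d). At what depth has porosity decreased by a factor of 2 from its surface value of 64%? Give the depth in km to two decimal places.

1.17 km

n/n₀ = 1/2 ⇒ exp(−c·d) = 1/2 ⇒ d = ln(2) / c
d = 0.6931 / 0.59 = 1.175 km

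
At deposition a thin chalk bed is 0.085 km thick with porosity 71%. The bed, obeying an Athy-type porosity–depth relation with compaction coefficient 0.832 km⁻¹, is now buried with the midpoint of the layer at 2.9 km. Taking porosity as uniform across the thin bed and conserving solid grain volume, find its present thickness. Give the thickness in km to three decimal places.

0.026 km

Porosity at 2.9 km: φ = 0.71·exp(−0.832×2.9) = 0.0636
Solid-volume conservation: h(1−φ) = h₀(1−φ₀) ⇒ h = h₀·(1−φ₀)/(1−φ)
h = 0.085 × (1 − 0.71)/(1 − 0.0636) = 0.085 × 0.3097 = 0.0263 km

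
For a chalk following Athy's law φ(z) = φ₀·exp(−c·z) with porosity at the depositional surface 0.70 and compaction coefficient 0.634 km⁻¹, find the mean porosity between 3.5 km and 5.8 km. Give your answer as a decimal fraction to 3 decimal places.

⟨φ⟩ = (1/(z₂−z₁)) ∫ φ₀ e^(−cz) dz = φ₀·(e^(−c·z₁) − e^(−c·z₂)) / (c·(z₂−z₁))
e^(−0.634×3.5) = 0.1087; e^(−0.634×5.8) = 0.0253
⟨φ⟩ = 0.7 × (0.1087 − 0.0253) / (0.634 × 2.3) = 0.7 × 0.0572 = 0.0400

0.040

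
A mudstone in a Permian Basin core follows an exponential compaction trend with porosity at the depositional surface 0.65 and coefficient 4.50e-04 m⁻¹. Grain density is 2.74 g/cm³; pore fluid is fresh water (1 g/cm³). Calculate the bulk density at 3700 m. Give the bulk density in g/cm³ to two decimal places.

2.53 g/cm³

Working in km (1 km = 1000 m; β in km⁻¹ = β in m⁻¹ × 1000):
Porosity at depth: φ = 0.65·exp(−0.45×3.7) = 0.65×0.1892 = 0.1230
Bulk density: ρ_b = (1−φ)ρ_g + φ·ρ_f = 0.8770×2.74 + 0.1230×1
       = 2.403 + 0.123 = 2.526 g/cm³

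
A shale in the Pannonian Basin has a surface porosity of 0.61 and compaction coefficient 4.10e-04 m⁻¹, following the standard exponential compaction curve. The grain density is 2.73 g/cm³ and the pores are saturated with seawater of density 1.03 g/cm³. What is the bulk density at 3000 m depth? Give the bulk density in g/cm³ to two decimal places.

2.43 g/cm³

Working in km (1 km = 1000 m; c in km⁻¹ = c in m⁻¹ × 1000):
Porosity at depth: φ = 0.61·exp(−0.41×3) = 0.61×0.2923 = 0.1783
Bulk density: ρ_b = (1−φ)ρ_g + φ·ρ_f = 0.8217×2.73 + 0.1783×1.03
       = 2.243 + 0.184 = 2.427 g/cm³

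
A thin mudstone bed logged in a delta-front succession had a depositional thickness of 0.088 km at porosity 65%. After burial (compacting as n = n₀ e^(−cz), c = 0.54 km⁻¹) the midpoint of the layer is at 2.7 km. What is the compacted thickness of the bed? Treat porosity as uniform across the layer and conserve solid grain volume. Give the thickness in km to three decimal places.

0.036 km

Porosity at 2.7 km: n = 0.65·exp(−0.54×2.7) = 0.1513
Solid-volume conservation: h(1−n) = h₀(1−n₀) ⇒ h = h₀·(1−n₀)/(1−n)
h = 0.088 × (1 − 0.65)/(1 − 0.1513) = 0.088 × 0.4124 = 0.0363 km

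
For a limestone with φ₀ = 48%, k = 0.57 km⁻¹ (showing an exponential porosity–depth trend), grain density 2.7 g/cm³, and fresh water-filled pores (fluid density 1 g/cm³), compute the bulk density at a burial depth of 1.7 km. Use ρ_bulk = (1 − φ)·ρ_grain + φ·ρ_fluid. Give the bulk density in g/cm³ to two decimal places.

Porosity at depth: φ = 0.48·exp(−0.57×1.7) = 0.48×0.3795 = 0.1821
Bulk density: ρ_b = (1−φ)ρ_g + φ·ρ_f = 0.8179×2.7 + 0.1821×1
       = 2.208 + 0.182 = 2.390 g/cm³

2.39 g/cm³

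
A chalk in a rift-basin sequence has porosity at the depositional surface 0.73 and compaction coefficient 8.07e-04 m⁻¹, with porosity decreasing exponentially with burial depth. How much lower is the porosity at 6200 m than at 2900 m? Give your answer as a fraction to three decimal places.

0.065

Working in km (1 km = 1000 m; β in km⁻¹ = β in m⁻¹ × 1000):
phi(2.9) = 0.73·e^(−0.807×2.9) = 0.0703
phi(6.2) = 0.73·e^(−0.807×6.2) = 0.0049
Δphi = 0.0703 − 0.0049 = 0.0654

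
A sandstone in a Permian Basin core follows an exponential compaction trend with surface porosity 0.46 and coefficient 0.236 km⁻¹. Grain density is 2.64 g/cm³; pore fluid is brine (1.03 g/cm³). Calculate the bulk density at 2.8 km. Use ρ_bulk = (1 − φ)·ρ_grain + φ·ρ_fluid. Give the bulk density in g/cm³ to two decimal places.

2.26 g/cm³

Porosity at depth: n = 0.46·exp(−0.236×2.8) = 0.46×0.5164 = 0.2376
Bulk density: ρ_b = (1−n)ρ_g + n·ρ_f = 0.7624×2.64 + 0.2376×1.03
       = 2.013 + 0.245 = 2.258 g/cm³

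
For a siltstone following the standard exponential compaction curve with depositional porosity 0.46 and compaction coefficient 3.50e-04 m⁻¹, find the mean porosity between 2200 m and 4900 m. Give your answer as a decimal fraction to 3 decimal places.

Working in km (1 km = 1000 m; c in km⁻¹ = c in m⁻¹ × 1000):
⟨φ⟩ = (1/(d₂−d₁)) ∫ φ₀ e^(−cd) dd = φ₀·(e^(−c·d₁) − e^(−c·d₂)) / (c·(d₂−d₁))
e^(−0.35×2.2) = 0.4630; e^(−0.35×4.9) = 0.1800
⟨φ⟩ = 0.46 × (0.4630 − 0.1800) / (0.35 × 2.7) = 0.46 × 0.2995 = 0.1378

0.138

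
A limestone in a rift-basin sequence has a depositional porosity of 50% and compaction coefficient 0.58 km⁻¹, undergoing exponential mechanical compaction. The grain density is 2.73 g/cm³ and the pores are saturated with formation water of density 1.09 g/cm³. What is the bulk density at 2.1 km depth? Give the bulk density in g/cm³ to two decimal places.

Porosity at depth: n = 0.5·exp(−0.58×2.1) = 0.5×0.2958 = 0.1479
Bulk density: ρ_b = (1−n)ρ_g + n·ρ_f = 0.8521×2.73 + 0.1479×1.09
       = 2.326 + 0.161 = 2.487 g/cm³

2.49 g/cm³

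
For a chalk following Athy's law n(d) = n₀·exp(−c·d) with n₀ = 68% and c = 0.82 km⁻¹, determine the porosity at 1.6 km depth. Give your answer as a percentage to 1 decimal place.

n = n₀·exp(−c·d) = 0.68 × exp(−0.82 × 1.6) = 0.68 × exp(−1.312)
  = 0.68 × 0.2693 = 0.1831

18.3%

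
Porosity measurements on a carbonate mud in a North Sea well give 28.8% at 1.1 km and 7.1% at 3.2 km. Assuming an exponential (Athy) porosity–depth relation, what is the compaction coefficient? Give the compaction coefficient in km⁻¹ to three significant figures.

0.667 km⁻¹

Athy: n(Z) = n₀ e^(−kZ) ⇒ n₁/n₂ = e^{k(Z₂−Z₁)} ⇒ k = ln(n₁/n₂)/(Z₂−Z₁)
k = ln(0.288/0.071) / (3.2 − 1.1) = ln(4.056) / 2.1 = 1.4003 / 2.1 = 0.6668 km⁻¹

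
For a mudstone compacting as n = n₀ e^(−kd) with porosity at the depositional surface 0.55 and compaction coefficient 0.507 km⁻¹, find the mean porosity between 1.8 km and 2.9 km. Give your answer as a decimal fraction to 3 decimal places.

0.169

⟨n⟩ = (1/(d₂−d₁)) ∫ n₀ e^(−kd) dd = n₀·(e^(−k·d₁) − e^(−k·d₂)) / (k·(d₂−d₁))
e^(−0.507×1.8) = 0.4015; e^(−0.507×2.9) = 0.2299
⟨n⟩ = 0.55 × (0.4015 − 0.2299) / (0.507 × 1.1) = 0.55 × 0.3077 = 0.1693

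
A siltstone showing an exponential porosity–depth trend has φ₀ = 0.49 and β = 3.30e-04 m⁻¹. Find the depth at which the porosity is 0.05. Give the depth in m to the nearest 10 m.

6920 m

Working in km (1 km = 1000 m; β in km⁻¹ = β in m⁻¹ × 1000):
Invert Athy's law: Z = ln(φ₀/φ) / β
Z = ln(0.49/0.05) / 0.33 = ln(9.8) / 0.33 = 2.2824 / 0.33 = 6.916 km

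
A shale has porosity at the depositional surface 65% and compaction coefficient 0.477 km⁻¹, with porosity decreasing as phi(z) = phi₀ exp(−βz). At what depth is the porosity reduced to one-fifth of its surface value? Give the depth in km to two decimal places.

3.37 km

phi/phi₀ = 1/5 ⇒ exp(−β·z) = 1/5 ⇒ z = ln(5) / β
z = 1.6094 / 0.477 = 3.374 km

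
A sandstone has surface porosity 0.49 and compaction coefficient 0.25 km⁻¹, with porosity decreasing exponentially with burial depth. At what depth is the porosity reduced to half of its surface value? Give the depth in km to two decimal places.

2.77 km

n/n₀ = 1/2 ⇒ exp(−β·Z) = 1/2 ⇒ Z = ln(2) / β
Z = 0.6931 / 0.25 = 2.773 km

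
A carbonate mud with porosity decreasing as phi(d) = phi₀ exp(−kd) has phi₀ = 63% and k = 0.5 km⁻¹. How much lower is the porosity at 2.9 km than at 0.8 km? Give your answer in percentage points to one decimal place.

27.5 percentage points

phi(0.8) = 0.63·e^(−0.5×0.8) = 0.4223
phi(2.9) = 0.63·e^(−0.5×2.9) = 0.1478
Δphi = 0.4223 − 0.1478 = 0.2745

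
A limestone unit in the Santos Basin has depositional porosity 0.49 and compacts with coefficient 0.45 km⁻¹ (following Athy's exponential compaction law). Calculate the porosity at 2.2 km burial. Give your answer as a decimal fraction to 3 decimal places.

φ = φ₀·exp(−β·d) = 0.49 × exp(−0.45 × 2.2) = 0.49 × exp(−0.99)
  = 0.49 × 0.3716 = 0.1821

0.182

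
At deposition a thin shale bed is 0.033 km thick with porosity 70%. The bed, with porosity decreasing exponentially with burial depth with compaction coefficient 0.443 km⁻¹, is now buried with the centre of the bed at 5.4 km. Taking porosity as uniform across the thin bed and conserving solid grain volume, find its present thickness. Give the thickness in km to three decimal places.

0.011 km

Porosity at 5.4 km: n = 0.7·exp(−0.443×5.4) = 0.0640
Solid-volume conservation: h(1−n) = h₀(1−n₀) ⇒ h = h₀·(1−n₀)/(1−n)
h = 0.033 × (1 − 0.7)/(1 − 0.0640) = 0.033 × 0.3205 = 0.0106 km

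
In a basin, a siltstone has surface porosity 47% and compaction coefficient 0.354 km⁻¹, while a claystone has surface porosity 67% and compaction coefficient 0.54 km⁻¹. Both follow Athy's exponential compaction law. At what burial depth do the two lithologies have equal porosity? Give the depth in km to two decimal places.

Set φ₀ₐ e^(−βₐz) = φ₀ᵦ e^(−βᵦz) ⇒ ln(φ₀ₐ/φ₀ᵦ) = (βₐ − βᵦ)·z
z = ln(0.47/0.67) / (0.354 − 0.54) = -0.3545 / -0.186 = 1.906 km

1.91 km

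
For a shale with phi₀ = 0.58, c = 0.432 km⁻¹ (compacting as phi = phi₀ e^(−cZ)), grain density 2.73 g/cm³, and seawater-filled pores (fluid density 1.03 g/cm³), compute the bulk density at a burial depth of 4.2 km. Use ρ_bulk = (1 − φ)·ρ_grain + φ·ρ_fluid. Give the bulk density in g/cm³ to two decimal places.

Porosity at depth: phi = 0.58·exp(−0.432×4.2) = 0.58×0.1629 = 0.0945
Bulk density: ρ_b = (1−phi)ρ_g + phi·ρ_f = 0.9055×2.73 + 0.0945×1.03
       = 2.472 + 0.097 = 2.569 g/cm³

2.57 g/cm³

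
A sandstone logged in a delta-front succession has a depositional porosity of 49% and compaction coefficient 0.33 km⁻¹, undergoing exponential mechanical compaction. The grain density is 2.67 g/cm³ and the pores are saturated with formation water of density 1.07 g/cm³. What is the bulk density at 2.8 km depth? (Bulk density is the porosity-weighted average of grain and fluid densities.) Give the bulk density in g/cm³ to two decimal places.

Porosity at depth: phi = 0.49·exp(−0.33×2.8) = 0.49×0.3969 = 0.1945
Bulk density: ρ_b = (1−phi)ρ_g + phi·ρ_f = 0.8055×2.67 + 0.1945×1.07
       = 2.151 + 0.208 = 2.359 g/cm³

2.36 g/cm³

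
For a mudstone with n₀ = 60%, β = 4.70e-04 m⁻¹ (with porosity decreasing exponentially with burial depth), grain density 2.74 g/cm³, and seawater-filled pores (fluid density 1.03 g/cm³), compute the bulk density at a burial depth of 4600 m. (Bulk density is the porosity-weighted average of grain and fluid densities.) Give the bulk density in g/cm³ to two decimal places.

2.62 g/cm³

Working in km (1 km = 1000 m; β in km⁻¹ = β in m⁻¹ × 1000):
Porosity at depth: n = 0.6·exp(−0.47×4.6) = 0.6×0.1151 = 0.0691
Bulk density: ρ_b = (1−n)ρ_g + n·ρ_f = 0.9309×2.74 + 0.0691×1.03
       = 2.551 + 0.071 = 2.622 g/cm³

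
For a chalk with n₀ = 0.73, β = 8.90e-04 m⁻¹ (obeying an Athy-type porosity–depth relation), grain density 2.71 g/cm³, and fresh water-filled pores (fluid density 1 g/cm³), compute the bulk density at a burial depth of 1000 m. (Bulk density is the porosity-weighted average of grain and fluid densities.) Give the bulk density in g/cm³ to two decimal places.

Working in km (1 km = 1000 m; β in km⁻¹ = β in m⁻¹ × 1000):
Porosity at depth: n = 0.73·exp(−0.89×1) = 0.73×0.4107 = 0.2998
Bulk density: ρ_b = (1−n)ρ_g + n·ρ_f = 0.7002×2.71 + 0.2998×1
       = 1.898 + 0.300 = 2.197 g/cm³

2.20 g/cm³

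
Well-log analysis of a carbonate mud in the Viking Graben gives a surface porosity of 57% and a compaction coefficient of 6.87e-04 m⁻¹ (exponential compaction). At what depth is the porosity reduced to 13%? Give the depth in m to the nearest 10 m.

2150 m

Working in km (1 km = 1000 m; β in km⁻¹ = β in m⁻¹ × 1000):
Invert Athy's law: Z = ln(n₀/n) / β
Z = ln(0.57/0.13) / 0.687 = ln(4.385) / 0.687 = 1.4781 / 0.687 = 2.152 km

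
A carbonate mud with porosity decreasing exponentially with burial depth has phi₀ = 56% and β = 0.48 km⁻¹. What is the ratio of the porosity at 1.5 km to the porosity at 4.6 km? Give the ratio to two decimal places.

phi(Z₁)/phi(Z₂) = e^(−β·Z₁)/e^(−β·Z₂) = e^{β(Z₂−Z₁)}
= exp(0.48 × 3.1) = exp(1.488) = 4.4282

4.43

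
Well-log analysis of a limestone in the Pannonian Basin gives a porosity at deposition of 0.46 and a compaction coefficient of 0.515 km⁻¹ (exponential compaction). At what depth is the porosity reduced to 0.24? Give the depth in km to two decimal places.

1.26 km

Invert Athy's law: d = ln(φ₀/φ) / β
d = ln(0.46/0.24) / 0.515 = ln(1.917) / 0.515 = 0.6506 / 0.515 = 1.263 km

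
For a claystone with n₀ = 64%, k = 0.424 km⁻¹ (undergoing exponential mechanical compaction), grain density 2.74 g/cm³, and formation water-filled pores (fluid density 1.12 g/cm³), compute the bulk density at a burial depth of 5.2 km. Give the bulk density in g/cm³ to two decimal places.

Porosity at depth: n = 0.64·exp(−0.424×5.2) = 0.64×0.1103 = 0.0706
Bulk density: ρ_b = (1−n)ρ_g + n·ρ_f = 0.9294×2.74 + 0.0706×1.12
       = 2.547 + 0.079 = 2.626 g/cm³

2.63 g/cm³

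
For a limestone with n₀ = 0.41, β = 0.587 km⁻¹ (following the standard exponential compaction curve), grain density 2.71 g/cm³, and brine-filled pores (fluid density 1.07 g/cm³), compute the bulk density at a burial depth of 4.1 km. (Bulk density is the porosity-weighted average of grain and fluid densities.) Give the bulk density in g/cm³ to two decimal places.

2.65 g/cm³

Porosity at depth: n = 0.41·exp(−0.587×4.1) = 0.41×0.0901 = 0.0369
Bulk density: ρ_b = (1−n)ρ_g + n·ρ_f = 0.9631×2.71 + 0.0369×1.07
       = 2.610 + 0.040 = 2.649 g/cm³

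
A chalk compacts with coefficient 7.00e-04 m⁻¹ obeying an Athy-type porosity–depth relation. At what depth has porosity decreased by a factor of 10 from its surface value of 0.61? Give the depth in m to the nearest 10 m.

3290 m

Working in km (1 km = 1000 m; β in km⁻¹ = β in m⁻¹ × 1000):
n/n₀ = 1/10 ⇒ exp(−β·d) = 1/10 ⇒ d = ln(10) / β
d = 2.3026 / 0.7 = 3.289 km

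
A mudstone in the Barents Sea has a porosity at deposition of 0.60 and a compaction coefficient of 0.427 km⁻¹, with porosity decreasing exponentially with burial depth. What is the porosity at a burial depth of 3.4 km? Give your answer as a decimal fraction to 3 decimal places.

phi = phi₀·exp(−β·d) = 0.6 × exp(−0.427 × 3.4) = 0.6 × exp(−1.452)
  = 0.6 × 0.2341 = 0.1405

0.140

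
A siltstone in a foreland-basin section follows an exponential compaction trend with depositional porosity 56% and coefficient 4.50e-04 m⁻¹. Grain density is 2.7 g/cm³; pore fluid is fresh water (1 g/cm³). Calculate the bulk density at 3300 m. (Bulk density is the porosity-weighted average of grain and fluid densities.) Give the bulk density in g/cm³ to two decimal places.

Working in km (1 km = 1000 m; β in km⁻¹ = β in m⁻¹ × 1000):
Porosity at depth: n = 0.56·exp(−0.45×3.3) = 0.56×0.2265 = 0.1268
Bulk density: ρ_b = (1−n)ρ_g + n·ρ_f = 0.8732×2.7 + 0.1268×1
       = 2.358 + 0.127 = 2.484 g/cm³

2.48 g/cm³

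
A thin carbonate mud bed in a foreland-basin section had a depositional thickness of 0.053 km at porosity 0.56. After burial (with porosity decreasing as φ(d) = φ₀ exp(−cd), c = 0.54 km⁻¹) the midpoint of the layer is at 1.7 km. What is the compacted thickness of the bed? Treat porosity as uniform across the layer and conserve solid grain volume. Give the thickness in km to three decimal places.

0.030 km

Porosity at 1.7 km: φ = 0.56·exp(−0.54×1.7) = 0.2236
Solid-volume conservation: h(1−φ) = h₀(1−φ₀) ⇒ h = h₀·(1−φ₀)/(1−φ)
h = 0.053 × (1 − 0.56)/(1 − 0.2236) = 0.053 × 0.5667 = 0.0300 km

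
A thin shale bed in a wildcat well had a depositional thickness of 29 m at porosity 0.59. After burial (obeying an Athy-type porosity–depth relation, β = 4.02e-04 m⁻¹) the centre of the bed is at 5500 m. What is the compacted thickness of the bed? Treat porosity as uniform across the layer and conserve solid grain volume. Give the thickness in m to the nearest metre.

13 m

Working in km (1 km = 1000 m; β in km⁻¹ = β in m⁻¹ × 1000):
Porosity at 5.5 km: phi = 0.59·exp(−0.402×5.5) = 0.0647
Solid-volume conservation: h(1−phi) = h₀(1−phi₀) ⇒ h = h₀·(1−phi₀)/(1−phi)
h = 0.029 × (1 − 0.59)/(1 − 0.0647) = 0.029 × 0.4383 = 0.0127 km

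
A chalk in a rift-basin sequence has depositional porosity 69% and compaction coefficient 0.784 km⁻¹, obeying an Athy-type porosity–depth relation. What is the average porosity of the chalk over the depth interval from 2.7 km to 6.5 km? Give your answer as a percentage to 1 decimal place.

⟨φ⟩ = (1/(Z₂−Z₁)) ∫ φ₀ e^(−cZ) dZ = φ₀·(e^(−c·Z₁) − e^(−c·Z₂)) / (c·(Z₂−Z₁))
e^(−0.784×2.7) = 0.1204; e^(−0.784×6.5) = 0.0061
⟨φ⟩ = 0.69 × (0.1204 − 0.0061) / (0.784 × 3.8) = 0.69 × 0.0384 = 0.0265

2.6%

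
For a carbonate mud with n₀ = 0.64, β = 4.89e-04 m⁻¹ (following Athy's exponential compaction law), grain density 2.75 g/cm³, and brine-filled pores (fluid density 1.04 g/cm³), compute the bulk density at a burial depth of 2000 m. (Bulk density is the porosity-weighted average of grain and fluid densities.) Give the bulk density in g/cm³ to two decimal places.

2.34 g/cm³

Working in km (1 km = 1000 m; β in km⁻¹ = β in m⁻¹ × 1000):
Porosity at depth: n = 0.64·exp(−0.489×2) = 0.64×0.3761 = 0.2407
Bulk density: ρ_b = (1−n)ρ_g + n·ρ_f = 0.7593×2.75 + 0.2407×1.04
       = 2.088 + 0.250 = 2.338 g/cm³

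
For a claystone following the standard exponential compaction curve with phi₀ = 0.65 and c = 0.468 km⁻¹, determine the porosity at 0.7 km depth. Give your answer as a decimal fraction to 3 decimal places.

0.468

phi = phi₀·exp(−c·z) = 0.65 × exp(−0.468 × 0.7) = 0.65 × exp(−0.3276)
  = 0.65 × 0.7207 = 0.4684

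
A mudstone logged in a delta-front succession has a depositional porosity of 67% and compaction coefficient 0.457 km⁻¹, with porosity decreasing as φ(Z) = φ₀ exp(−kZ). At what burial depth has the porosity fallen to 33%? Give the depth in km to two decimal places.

1.55 km

Invert Athy's law: Z = ln(φ₀/φ) / k
Z = ln(0.67/0.33) / 0.457 = ln(2.03) / 0.457 = 0.7082 / 0.457 = 1.550 km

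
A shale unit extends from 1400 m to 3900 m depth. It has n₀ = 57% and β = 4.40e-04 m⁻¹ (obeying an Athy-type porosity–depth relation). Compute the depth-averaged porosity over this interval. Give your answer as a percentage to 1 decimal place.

18.7%

Working in km (1 km = 1000 m; β in km⁻¹ = β in m⁻¹ × 1000):
⟨n⟩ = (1/(z₂−z₁)) ∫ n₀ e^(−βz) dz = n₀·(e^(−β·z₁) − e^(−β·z₂)) / (β·(z₂−z₁))
e^(−0.44×1.4) = 0.5401; e^(−0.44×3.9) = 0.1798
⟨n⟩ = 0.57 × (0.5401 − 0.1798) / (0.44 × 2.5) = 0.57 × 0.3276 = 0.1867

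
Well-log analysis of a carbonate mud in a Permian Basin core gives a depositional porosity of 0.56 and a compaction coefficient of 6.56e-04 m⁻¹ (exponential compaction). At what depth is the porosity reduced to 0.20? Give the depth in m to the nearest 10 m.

Working in km (1 km = 1000 m; β in km⁻¹ = β in m⁻¹ × 1000):
Invert Athy's law: d = ln(φ₀/φ) / β
d = ln(0.56/0.2) / 0.656 = ln(2.8) / 0.656 = 1.0296 / 0.656 = 1.570 km

1570 m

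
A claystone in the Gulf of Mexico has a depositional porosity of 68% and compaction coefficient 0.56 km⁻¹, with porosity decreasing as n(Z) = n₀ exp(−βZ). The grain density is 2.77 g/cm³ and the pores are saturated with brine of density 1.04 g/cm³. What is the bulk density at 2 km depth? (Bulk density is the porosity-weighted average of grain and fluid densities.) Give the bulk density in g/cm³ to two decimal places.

Porosity at depth: n = 0.68·exp(−0.56×2) = 0.68×0.3263 = 0.2219
Bulk density: ρ_b = (1−n)ρ_g + n·ρ_f = 0.7781×2.77 + 0.2219×1.04
       = 2.155 + 0.231 = 2.386 g/cm³

2.39 g/cm³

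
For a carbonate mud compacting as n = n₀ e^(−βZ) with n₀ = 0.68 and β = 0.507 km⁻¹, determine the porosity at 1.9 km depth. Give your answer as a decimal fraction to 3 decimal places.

0.260

n = n₀·exp(−β·Z) = 0.68 × exp(−0.507 × 1.9) = 0.68 × exp(−0.9633)
  = 0.68 × 0.3816 = 0.2595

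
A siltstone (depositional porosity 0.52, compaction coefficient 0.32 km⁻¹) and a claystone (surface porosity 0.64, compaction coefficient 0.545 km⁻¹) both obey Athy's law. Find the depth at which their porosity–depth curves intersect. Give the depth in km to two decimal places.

Set φ₀ₐ e^(−βₐz) = φ₀ᵦ e^(−βᵦz) ⇒ ln(φ₀ₐ/φ₀ᵦ) = (βₐ − βᵦ)·z
z = ln(0.52/0.64) / (0.32 − 0.545) = -0.2076 / -0.225 = 0.923 km

0.92 km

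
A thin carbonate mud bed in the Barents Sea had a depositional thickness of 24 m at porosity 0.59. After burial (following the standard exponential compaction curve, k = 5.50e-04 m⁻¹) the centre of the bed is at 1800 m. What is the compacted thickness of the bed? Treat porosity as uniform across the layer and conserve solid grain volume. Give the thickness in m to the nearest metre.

13 m

Working in km (1 km = 1000 m; k in km⁻¹ = k in m⁻¹ × 1000):
Porosity at 1.8 km: φ = 0.59·exp(−0.55×1.8) = 0.2192
Solid-volume conservation: h(1−φ) = h₀(1−φ₀) ⇒ h = h₀·(1−φ₀)/(1−φ)
h = 0.024 × (1 − 0.59)/(1 − 0.2192) = 0.024 × 0.5251 = 0.0126 km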